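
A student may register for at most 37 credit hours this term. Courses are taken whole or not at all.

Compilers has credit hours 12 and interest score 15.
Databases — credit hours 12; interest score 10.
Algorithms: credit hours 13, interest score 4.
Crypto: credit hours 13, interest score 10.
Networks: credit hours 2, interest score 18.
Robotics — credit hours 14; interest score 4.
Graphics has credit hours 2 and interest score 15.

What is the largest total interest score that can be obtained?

Take Compilers, Databases, Networks, and Graphics: credit hours 12 + 12 + 2 + 2 = 28 ≤ 37, interest score 15 + 10 + 18 + 15 = 58.
No feasible combination exceeds this.

58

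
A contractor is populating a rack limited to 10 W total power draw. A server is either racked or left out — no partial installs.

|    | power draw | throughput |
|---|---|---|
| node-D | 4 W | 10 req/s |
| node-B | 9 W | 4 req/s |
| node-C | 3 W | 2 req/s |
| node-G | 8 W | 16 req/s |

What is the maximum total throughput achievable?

16

Take node-G: power draw 8 ≤ 10, throughput 16.
No other feasible combination does better.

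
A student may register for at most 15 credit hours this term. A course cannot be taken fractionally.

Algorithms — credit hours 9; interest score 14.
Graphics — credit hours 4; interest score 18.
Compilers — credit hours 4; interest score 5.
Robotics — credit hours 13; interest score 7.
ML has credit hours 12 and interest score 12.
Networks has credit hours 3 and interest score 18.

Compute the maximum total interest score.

This is an integer program with binary decision variables.
Allowing fractional choices, the relaxed optimum would be about 48.4, but courses are indivisible.
Graphics + Networks: credit hours 4 + 3 = 7 ≤ 15, interest score 18 + 18 = 36.
Graphics + Compilers + Networks: credit hours 4 + 4 + 3 = 11 ≤ 15, interest score 18 + 5 + 18 = 41.
Best is Graphics, Compilers, and Networks with total interest score 41.

41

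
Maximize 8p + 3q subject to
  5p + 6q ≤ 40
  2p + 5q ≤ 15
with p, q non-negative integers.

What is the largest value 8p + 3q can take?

56

The continuous relaxation peaks at (7.5, 0) with value 60.00; rounding to a feasible lattice point costs some objective.
(p,q)=(7,0): 5·7+6·0=35≤40, 2·7+5·0=14≤15, objective 56.
(p,q)=(6,0): 5·6+6·0=30≤40, 2·6+5·0=12≤15, objective 48.
Maximum is 56 at (p,q)=(7,0).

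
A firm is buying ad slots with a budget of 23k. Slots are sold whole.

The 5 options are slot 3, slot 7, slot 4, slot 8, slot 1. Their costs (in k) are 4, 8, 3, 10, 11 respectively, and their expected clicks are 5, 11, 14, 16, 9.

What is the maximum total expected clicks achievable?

41

Allowing fractional choices, the relaxed optimum would be about 43.5, but ad slots are indivisible.
slot 7 + slot 4 + slot 1: cost 8 + 3 + 11 = 22 ≤ 23, expected clicks 11 + 14 + 9 = 34.
slot 7 + slot 4 + slot 8: cost 8 + 3 + 10 = 21 ≤ 23, expected clicks 11 + 14 + 16 = 41.
slot 3 + slot 4 + slot 8: cost 4 + 3 + 10 = 17 ≤ 23, expected clicks 5 + 14 + 16 = 35.
Best is slot 7, slot 4, and slot 8 with total expected clicks 41.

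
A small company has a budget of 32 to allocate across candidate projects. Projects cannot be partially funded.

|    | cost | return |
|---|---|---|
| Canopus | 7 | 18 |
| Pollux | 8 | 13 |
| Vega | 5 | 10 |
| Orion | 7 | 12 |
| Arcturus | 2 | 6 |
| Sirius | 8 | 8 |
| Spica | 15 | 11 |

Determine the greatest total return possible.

59

Allowing fractional choices, the relaxed optimum would be about 62.0, but projects are indivisible.
Canopus + Pollux + Vega + Orion + Arcturus: cost 7 + 8 + 5 + 7 + 2 = 29 ≤ 32, return 18 + 13 + 10 + 12 + 6 = 59.
Canopus + Pollux + Orion + Arcturus + Sirius: cost 7 + 8 + 7 + 2 + 8 = 32 ≤ 32, return 18 + 13 + 12 + 6 + 8 = 57.
Canopus + Pollux + Vega + Arcturus + Sirius: cost 7 + 8 + 5 + 2 + 8 = 30 ≤ 32, return 18 + 13 + 10 + 6 + 8 = 55.
Best is Canopus, Pollux, Vega, Orion, and Arcturus with total return 59.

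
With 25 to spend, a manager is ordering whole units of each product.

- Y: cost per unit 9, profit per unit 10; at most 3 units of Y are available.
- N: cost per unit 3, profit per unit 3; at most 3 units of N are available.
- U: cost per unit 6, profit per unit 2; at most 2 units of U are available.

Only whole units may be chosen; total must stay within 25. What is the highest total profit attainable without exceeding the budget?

Take 2×Y and 2×N: cost 24 ≤ 25, profit 2·10 + 2·3 = 26.
No other integer combination yields more.

26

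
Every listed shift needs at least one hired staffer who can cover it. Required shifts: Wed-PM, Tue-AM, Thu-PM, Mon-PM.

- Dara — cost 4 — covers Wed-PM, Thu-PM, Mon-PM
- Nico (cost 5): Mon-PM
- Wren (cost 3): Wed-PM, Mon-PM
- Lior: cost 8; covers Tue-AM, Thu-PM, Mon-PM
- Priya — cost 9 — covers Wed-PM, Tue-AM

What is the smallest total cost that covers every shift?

The greedy cost-per-new-shift heuristic would pick Dara and Lior for 12, but a cheaper cover exists.
Choose Wren and Lior: together they cover Wed-PM, Tue-AM, Thu-PM, Mon-PM — every shift.
Total cost: 3 + 8 = 11.
No cover costs less than 11.

11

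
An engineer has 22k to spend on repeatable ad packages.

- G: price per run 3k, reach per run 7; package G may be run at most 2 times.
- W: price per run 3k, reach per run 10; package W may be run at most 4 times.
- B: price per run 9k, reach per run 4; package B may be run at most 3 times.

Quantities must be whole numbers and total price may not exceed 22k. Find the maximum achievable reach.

54

1×G and 4×W: price 15 ≤ 22, reach 1·7 + 4·10 = 47.
2×G and 4×W: price 18 ≤ 22, reach 2·7 + 4·10 = 54.
Best is 54.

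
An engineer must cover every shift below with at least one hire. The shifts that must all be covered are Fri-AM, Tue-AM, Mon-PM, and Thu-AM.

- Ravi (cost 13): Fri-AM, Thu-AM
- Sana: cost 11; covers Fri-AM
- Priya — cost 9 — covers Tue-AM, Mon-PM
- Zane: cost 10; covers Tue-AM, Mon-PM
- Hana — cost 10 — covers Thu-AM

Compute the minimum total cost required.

Choose Ravi and Priya: together they cover Fri-AM, Tue-AM, Mon-PM, Thu-AM — every shift.
Total cost: 13 + 9 = 22.
No cover costs less than 22.

22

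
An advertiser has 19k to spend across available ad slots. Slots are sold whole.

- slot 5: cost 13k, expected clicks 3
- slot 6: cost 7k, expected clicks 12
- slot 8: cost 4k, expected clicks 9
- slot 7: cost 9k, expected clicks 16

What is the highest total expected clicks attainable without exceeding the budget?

28

Allowing fractional choices, the relaxed optimum would be about 35.3, but ad slots are indivisible.
slot 6 + slot 8: cost 7 + 4 = 11 ≤ 19, expected clicks 12 + 9 = 21.
slot 8 + slot 7: cost 4 + 9 = 13 ≤ 19, expected clicks 9 + 16 = 25.
slot 6 + slot 7: cost 7 + 9 = 16 ≤ 19, expected clicks 12 + 16 = 28.
Best is slot 6 and slot 7 with total expected clicks 28.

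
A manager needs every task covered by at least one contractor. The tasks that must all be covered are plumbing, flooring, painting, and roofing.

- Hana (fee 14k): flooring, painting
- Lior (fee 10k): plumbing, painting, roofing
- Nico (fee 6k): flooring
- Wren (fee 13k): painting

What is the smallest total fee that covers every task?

This is a weighted set-cover instance.
Choose Lior and Nico: together they cover plumbing, flooring, painting, roofing — every task.
Total fee: 10 + 6 = 16.
No cover costs less than 16.

16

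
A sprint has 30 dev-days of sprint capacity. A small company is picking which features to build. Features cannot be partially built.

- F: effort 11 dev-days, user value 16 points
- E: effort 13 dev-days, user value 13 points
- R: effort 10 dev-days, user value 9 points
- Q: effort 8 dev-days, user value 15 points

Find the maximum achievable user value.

Take F, R, and Q: effort 11 + 10 + 8 = 29 ≤ 30, user value 16 + 9 + 15 = 40.
No other feasible combination does better.

40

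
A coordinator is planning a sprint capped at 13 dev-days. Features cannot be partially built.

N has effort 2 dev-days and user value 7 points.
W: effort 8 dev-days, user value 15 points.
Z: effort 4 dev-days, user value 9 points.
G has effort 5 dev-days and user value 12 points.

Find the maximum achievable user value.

Allowing fractional choices, the relaxed optimum would be about 31.8, but features are indivisible.
N + Z + G: effort 2 + 4 + 5 = 11 ≤ 13, user value 7 + 9 + 12 = 28.
W + G: effort 8 + 5 = 13 ≤ 13, user value 15 + 12 = 27.
Best is N, Z, and G with total user value 28.

28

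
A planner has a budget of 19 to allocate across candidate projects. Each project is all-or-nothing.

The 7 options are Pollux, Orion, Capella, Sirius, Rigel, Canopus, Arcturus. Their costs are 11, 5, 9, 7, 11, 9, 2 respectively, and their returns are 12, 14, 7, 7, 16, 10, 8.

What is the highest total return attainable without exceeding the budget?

Take Orion, Rigel, and Arcturus: cost 5 + 11 + 2 = 18 ≤ 19, return 14 + 16 + 8 = 38.
No other feasible combination does better.

38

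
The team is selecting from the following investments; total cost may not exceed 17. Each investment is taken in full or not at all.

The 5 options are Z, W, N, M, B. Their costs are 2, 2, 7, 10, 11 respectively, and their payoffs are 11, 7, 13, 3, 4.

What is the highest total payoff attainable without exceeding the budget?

Take Z, W, and N: cost 2 + 2 + 7 = 11 ≤ 17, payoff 11 + 7 + 13 = 31.
No other feasible combination does better.

31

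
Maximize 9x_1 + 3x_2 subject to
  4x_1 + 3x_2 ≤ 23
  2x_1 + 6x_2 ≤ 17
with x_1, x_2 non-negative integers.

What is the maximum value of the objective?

48

Relaxing integrality, the LP optimum is 51.75 at (x_1,x_2) = (5.75, 0), which is not an integer point.
(x_1,x_2)=(5,1): 4·5+3·1=23≤23, 2·5+6·1=16≤17, objective 48.
(x_1,x_2)=(5,0): 4·5+3·0=20≤23, 2·5+6·0=10≤17, objective 45.
(x_1,x_2)=(4,1): 4·4+3·1=19≤23, 2·4+6·1=14≤17, objective 39.
Maximum is 48 at (x_1,x_2)=(5,1).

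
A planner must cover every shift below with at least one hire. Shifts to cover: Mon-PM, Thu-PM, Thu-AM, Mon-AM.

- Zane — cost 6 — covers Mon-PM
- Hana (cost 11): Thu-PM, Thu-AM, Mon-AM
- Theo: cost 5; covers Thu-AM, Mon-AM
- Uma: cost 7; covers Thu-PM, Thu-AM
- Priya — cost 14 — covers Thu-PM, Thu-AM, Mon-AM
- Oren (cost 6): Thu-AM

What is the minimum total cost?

17

The greedy cost-per-new-shift heuristic would pick Theo, Zane, and Uma for 18, but a cheaper cover exists.
Choose Zane and Hana: together they cover Mon-PM, Thu-PM, Thu-AM, Mon-AM — every shift.
Total cost: 6 + 11 = 17.
No cover costs less than 17.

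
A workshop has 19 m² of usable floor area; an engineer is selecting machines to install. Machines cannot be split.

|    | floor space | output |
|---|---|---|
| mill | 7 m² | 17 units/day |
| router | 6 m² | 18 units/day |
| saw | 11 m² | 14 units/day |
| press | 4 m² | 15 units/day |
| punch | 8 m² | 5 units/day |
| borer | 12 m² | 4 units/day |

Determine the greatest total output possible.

Allowing fractional choices, the relaxed optimum would be about 52.5, but machines are indivisible.
mill + router + press: floor space 7 + 6 + 4 = 17 ≤ 19, output 17 + 18 + 15 = 50.
mill + press + punch: floor space 7 + 4 + 8 = 19 ≤ 19, output 17 + 15 + 5 = 37.
router + press + punch: floor space 6 + 4 + 8 = 18 ≤ 19, output 18 + 15 + 5 = 38.
Best is mill, router, and press with total output 50.

50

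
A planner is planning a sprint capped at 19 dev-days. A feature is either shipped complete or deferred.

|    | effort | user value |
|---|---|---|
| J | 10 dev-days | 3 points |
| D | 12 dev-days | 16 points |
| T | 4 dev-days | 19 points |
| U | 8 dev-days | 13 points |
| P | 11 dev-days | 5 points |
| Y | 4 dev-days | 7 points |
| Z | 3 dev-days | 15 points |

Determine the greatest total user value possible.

54

D + T + Z: effort 12 + 4 + 3 = 19 ≤ 19, user value 16 + 19 + 15 = 50.
T + U + Y + Z: effort 4 + 8 + 4 + 3 = 19 ≤ 19, user value 19 + 13 + 7 + 15 = 54.
T + U + Z: effort 4 + 8 + 3 = 15 ≤ 19, user value 19 + 13 + 15 = 47.
Best is T, U, Y, and Z with total user value 54.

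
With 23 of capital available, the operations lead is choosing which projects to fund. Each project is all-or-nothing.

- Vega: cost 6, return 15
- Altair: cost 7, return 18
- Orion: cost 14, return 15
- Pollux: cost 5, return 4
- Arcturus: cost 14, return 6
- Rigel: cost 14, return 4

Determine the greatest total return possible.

Vega + Altair + Pollux: cost 6 + 7 + 5 = 18 ≤ 23, return 15 + 18 + 4 = 37.
Vega + Altair: cost 6 + 7 = 13 ≤ 23, return 15 + 18 = 33.
Best is Vega, Altair, and Pollux with total return 37.

37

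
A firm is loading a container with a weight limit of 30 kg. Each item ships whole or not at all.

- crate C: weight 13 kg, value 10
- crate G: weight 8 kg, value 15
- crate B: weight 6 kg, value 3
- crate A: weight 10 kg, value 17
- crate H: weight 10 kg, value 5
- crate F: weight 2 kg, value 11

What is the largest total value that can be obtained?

This is a 0-1 knapsack instance.
crate G + crate B + crate A + crate F: weight 8 + 6 + 10 + 2 = 26 ≤ 30, value 15 + 3 + 17 + 11 = 46.
crate G + crate A + crate H + crate F: weight 8 + 10 + 10 + 2 = 30 ≤ 30, value 15 + 17 + 5 + 11 = 48.
Best is crate G, crate A, crate H, and crate F with total value 48.

48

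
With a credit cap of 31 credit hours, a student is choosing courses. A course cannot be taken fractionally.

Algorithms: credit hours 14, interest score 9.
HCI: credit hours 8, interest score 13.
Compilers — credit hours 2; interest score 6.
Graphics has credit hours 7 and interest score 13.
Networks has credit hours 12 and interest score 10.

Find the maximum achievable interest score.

42

This is an integer program with binary decision variables.
Allowing fractional choices, the relaxed optimum would be about 43.3, but courses are indivisible.
HCI + Compilers + Graphics + Networks: credit hours 8 + 2 + 7 + 12 = 29 ≤ 31, interest score 13 + 6 + 13 + 10 = 42.
HCI + Graphics + Networks: credit hours 8 + 7 + 12 = 27 ≤ 31, interest score 13 + 13 + 10 = 36.
Algorithms + HCI + Compilers + Graphics: credit hours 14 + 8 + 2 + 7 = 31 ≤ 31, interest score 9 + 13 + 6 + 13 = 41.
Best is HCI, Compilers, Graphics, and Networks with total interest score 42.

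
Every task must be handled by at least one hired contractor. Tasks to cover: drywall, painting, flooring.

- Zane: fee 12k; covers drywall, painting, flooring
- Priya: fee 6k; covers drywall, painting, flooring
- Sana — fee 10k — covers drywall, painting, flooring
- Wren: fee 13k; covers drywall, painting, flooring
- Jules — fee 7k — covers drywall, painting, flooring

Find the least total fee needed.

6

Priya alone covers drywall, painting, flooring — every task.
Total fee: 6.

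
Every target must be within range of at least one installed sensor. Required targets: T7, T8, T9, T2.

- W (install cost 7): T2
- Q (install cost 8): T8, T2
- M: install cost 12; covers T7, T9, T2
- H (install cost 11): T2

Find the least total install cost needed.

Choose Q and M: together they cover T7, T8, T9, T2 — every target.
Total install cost: 8 + 12 = 20.
No cover costs less than 20.

20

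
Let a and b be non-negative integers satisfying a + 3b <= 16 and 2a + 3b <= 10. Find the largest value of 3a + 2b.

15

(a,b)=(5,0): 1·5+3·0=5≤16, 2·5+3·0=10≤10, objective 15.
(a,b)=(4,0): 1·4+3·0=4≤16, 2·4+3·0=8≤10, objective 12.
No feasible integer point exceeds 15.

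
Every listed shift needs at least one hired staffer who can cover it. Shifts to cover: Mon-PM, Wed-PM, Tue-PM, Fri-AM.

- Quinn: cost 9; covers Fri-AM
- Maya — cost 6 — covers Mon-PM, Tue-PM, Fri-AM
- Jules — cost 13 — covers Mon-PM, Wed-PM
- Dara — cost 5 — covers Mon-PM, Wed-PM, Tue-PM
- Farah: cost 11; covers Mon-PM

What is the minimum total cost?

11

This is an integer covering problem.
Choose Maya and Dara: together they cover Mon-PM, Wed-PM, Tue-PM, Fri-AM — every shift.
Total cost: 6 + 5 = 11.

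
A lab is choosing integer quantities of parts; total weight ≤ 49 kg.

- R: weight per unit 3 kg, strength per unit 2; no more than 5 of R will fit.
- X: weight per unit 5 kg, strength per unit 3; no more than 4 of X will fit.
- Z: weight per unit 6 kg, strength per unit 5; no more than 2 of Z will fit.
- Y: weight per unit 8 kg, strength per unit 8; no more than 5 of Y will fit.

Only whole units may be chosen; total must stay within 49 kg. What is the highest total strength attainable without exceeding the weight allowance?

47

This is a bounded integer knapsack.
Y has the best ratio (8/8); taking only Y gives at most 5×8 = 40 (stopped by the supply cap of 5).
Mixing does better — 1×R, 1×Z, and 5×Y: weight 49 ≤ 49, strength 1·2 + 1·5 + 5·8 = 47.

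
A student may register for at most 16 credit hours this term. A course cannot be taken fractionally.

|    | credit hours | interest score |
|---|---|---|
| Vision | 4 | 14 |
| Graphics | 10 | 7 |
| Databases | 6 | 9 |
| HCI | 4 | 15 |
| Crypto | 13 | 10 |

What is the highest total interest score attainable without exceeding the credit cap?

Allowing fractional choices, the relaxed optimum would be about 39.5, but courses are indivisible.
Databases + HCI: credit hours 6 + 4 = 10 ≤ 16, interest score 9 + 15 = 24.
Vision + HCI: credit hours 4 + 4 = 8 ≤ 16, interest score 14 + 15 = 29.
Vision + Databases + HCI: credit hours 4 + 6 + 4 = 14 ≤ 16, interest score 14 + 9 + 15 = 38.
Best is Vision, Databases, and HCI with total interest score 38.

38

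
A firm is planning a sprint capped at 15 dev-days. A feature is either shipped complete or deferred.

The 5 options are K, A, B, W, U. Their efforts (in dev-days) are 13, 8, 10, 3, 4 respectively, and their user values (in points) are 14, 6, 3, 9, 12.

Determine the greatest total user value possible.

This is an integer program with binary decision variables.
Allowing fractional choices, the relaxed optimum would be about 29.6, but features are indivisible.
A + W + U: effort 8 + 3 + 4 = 15 ≤ 15, user value 6 + 9 + 12 = 27.
W + U: effort 3 + 4 = 7 ≤ 15, user value 9 + 12 = 21.
Best is A, W, and U with total user value 27.

27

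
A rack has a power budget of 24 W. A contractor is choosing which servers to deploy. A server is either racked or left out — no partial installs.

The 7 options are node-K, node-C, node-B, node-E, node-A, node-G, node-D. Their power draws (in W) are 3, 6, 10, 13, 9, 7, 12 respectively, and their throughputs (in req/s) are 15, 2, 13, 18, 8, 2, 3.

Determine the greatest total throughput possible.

Allowing fractional choices, the relaxed optimum would be about 43.4, but servers are indivisible.
node-K + node-E + node-G: power draw 3 + 13 + 7 = 23 ≤ 24, throughput 15 + 18 + 2 = 35.
node-K + node-B + node-A: power draw 3 + 10 + 9 = 22 ≤ 24, throughput 15 + 13 + 8 = 36.
node-K + node-C + node-E: power draw 3 + 6 + 13 = 22 ≤ 24, throughput 15 + 2 + 18 = 35.
Best is node-K, node-B, and node-A with total throughput 36.

36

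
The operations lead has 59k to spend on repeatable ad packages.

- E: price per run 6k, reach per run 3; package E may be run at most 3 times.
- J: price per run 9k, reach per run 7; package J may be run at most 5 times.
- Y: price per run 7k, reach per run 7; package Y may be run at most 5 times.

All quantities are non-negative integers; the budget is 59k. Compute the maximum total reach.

Y has the best ratio (7/7); taking only Y gives at most 5×7 = 35 (stopped by the supply cap of 5).
Mixing does better — 1×E, 2×J, and 5×Y: price 59 ≤ 59, reach 1·3 + 2·7 + 5·7 = 52.

52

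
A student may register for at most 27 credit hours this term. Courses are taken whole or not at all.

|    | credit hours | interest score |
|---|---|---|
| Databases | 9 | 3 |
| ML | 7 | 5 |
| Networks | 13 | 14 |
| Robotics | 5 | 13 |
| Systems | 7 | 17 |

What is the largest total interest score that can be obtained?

Take Networks, Robotics, and Systems: credit hours 13 + 5 + 7 = 25 ≤ 27, interest score 14 + 13 + 17 = 44.
No other feasible combination does better.

44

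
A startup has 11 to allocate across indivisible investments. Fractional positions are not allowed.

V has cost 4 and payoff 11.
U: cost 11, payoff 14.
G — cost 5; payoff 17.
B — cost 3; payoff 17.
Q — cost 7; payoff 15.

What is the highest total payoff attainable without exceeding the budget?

34

G + B: cost 5 + 3 = 8 ≤ 11, payoff 17 + 17 = 34.
B + Q: cost 3 + 7 = 10 ≤ 11, payoff 17 + 15 = 32.
Best is G and B with total payoff 34.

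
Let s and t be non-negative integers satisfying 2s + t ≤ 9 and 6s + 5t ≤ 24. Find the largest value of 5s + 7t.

(s,t)=(0,4) is feasible, giving 28.
(s,t)=(1,3) is feasible, giving 26.
(s,t)=(0,3) is feasible, giving 21.
The best lattice point is (0,4), giving 28.

28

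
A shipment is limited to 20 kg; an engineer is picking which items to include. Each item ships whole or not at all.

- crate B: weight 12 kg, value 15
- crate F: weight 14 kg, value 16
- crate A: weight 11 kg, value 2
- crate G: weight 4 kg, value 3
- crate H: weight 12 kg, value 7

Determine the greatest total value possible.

19

Take crate F and crate G: weight 14 + 4 = 18 ≤ 20, value 16 + 3 = 19.
No other feasible combination does better.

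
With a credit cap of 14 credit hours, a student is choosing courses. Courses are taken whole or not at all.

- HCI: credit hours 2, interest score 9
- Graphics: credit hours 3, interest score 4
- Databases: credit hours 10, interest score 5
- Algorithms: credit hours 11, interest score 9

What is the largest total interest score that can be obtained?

Take HCI and Algorithms: credit hours 2 + 11 = 13 ≤ 14, interest score 9 + 9 = 18.
No other feasible combination does better.

18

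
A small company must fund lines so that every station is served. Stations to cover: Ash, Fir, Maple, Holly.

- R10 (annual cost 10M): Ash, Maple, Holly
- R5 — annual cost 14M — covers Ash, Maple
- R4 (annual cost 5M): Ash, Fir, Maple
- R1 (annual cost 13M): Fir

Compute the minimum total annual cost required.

Choose R10 and R4: together they cover Ash, Fir, Maple, Holly — every station.
Total annual cost: 10 + 5 = 15.
No cover costs less than 15.

15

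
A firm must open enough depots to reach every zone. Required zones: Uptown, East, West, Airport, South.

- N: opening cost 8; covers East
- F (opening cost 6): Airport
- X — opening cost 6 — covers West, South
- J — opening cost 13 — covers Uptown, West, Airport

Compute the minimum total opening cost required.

27

This is a weighted set-cover instance.
Choose N, X, and J: together they cover Uptown, East, West, Airport, South — every zone.
Total opening cost: 8 + 6 + 13 = 27.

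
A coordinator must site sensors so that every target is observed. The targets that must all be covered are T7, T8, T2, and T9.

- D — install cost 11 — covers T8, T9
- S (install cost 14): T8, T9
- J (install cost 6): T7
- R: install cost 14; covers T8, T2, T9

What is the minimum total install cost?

This is an integer covering problem.
Choose J and R: together they cover T7, T8, T2, T9 — every target.
Total install cost: 6 + 14 = 20.
No cover costs less than 20.

20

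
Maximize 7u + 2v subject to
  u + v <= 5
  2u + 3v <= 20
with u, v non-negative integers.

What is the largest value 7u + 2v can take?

35

(u,v)=(5,0): 1·5+1·0=5≤5, 2·5+3·0=10≤20, objective 35.
(u,v)=(4,1): 1·4+1·1=5≤5, 2·4+3·1=11≤20, objective 30.
No feasible integer point exceeds 35.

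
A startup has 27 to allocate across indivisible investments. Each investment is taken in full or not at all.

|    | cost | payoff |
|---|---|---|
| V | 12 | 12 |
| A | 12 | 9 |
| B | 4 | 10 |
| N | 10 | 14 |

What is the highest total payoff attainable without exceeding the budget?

Allowing fractional choices, the relaxed optimum would be about 36.8, but investments are indivisible.
V + B + N: cost 12 + 4 + 10 = 26 ≤ 27, payoff 12 + 10 + 14 = 36.
V + N: cost 12 + 10 = 22 ≤ 27, payoff 12 + 14 = 26.
A + B + N: cost 12 + 4 + 10 = 26 ≤ 27, payoff 9 + 10 + 14 = 33.
Best is V, B, and N with total payoff 36.

36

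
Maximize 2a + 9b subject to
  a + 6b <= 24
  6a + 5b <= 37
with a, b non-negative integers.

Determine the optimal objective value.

The continuous relaxation peaks at (3.29, 3.45) with value 37.65; rounding to a feasible lattice point costs some objective.
(a,b)=(0,4): 1·0+6·4=24≤24, 6·0+5·4=20≤37, objective 36.
(a,b)=(3,3): 1·3+6·3=21≤24, 6·3+5·3=33≤37, objective 33.
(a,b)=(2,3): 1·2+6·3=20≤24, 6·2+5·3=27≤37, objective 31.
No feasible integer point exceeds 36.

36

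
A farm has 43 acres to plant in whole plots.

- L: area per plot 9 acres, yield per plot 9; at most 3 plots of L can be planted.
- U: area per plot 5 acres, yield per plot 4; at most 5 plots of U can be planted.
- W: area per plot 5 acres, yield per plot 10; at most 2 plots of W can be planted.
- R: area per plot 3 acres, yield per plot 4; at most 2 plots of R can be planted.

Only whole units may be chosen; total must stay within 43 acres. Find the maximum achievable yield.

3×L, 2×W, and 1×R: area 40 ≤ 43, yield 3·9 + 2·10 + 1·4 = 51.
3×L, 2×W, and 2×R: area 43 ≤ 43, yield 3·9 + 2·10 + 2·4 = 55.
Best is 55.

55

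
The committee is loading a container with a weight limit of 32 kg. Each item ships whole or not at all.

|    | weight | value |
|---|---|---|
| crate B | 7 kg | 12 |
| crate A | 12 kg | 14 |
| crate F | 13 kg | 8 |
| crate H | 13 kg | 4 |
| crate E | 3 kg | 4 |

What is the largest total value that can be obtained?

34

Treat it as a binary knapsack problem.
Take crate B, crate A, and crate F: weight 7 + 12 + 13 = 32 ≤ 32, value 12 + 14 + 8 = 34.
No other feasible combination does better.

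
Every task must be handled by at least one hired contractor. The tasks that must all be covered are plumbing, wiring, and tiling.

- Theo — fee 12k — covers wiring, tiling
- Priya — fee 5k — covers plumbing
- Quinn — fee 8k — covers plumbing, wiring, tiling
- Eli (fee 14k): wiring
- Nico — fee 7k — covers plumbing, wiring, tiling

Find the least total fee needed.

Nico alone covers plumbing, wiring, tiling — every task.
Total fee: 7.
No cover costs less than 7.

7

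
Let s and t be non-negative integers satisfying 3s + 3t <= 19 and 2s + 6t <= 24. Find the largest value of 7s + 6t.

42

Relaxing integrality, the LP optimum is 44.33 at (s,t) = (6.33, 0), which is not an integer point.
(s,t)=(6,0): 3·6+3·0=18≤19, 2·6+6·0=12≤24, objective 42.
(s,t)=(5,1): 3·5+3·1=18≤19, 2·5+6·1=16≤24, objective 41.
(s,t)=(5,0): 3·5+3·0=15≤19, 2·5+6·0=10≤24, objective 35.
No feasible integer point exceeds 42.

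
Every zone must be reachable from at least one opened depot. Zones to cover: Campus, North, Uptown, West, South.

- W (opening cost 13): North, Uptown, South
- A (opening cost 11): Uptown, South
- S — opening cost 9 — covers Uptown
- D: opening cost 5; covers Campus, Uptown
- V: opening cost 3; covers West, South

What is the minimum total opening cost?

This is an integer covering problem.
Choose W, D, and V: together they cover Campus, North, Uptown, West, South — every zone.
Total opening cost: 13 + 5 + 3 = 21.
No cover costs less than 21.

21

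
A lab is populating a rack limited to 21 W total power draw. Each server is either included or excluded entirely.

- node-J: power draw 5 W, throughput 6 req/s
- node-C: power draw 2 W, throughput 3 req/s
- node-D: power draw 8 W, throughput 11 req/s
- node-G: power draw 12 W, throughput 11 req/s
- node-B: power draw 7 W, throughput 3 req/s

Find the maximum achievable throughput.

22

Allowing fractional choices, the relaxed optimum would be about 25.5, but servers are indivisible.
node-J + node-C + node-D: power draw 5 + 2 + 8 = 15 ≤ 21, throughput 6 + 3 + 11 = 20.
node-J + node-C + node-G: power draw 5 + 2 + 12 = 19 ≤ 21, throughput 6 + 3 + 11 = 20.
node-D + node-G: power draw 8 + 12 = 20 ≤ 21, throughput 11 + 11 = 22.
Best is node-D and node-G with total throughput 22.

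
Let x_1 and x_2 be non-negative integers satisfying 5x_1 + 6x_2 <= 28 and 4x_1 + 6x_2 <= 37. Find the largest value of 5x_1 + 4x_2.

25

(x_1,x_2)=(5,0) is feasible, giving 25.
(x_1,x_2)=(4,1) is feasible, giving 24.
Maximum is 25 at (x_1,x_2)=(5,0).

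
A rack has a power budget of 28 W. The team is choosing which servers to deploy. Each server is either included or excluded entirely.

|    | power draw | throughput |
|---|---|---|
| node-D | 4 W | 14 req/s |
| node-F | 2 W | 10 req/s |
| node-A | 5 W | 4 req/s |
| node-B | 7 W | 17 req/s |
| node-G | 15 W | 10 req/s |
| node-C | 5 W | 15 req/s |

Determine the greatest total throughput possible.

node-D + node-F + node-B + node-C: power draw 4 + 2 + 7 + 5 = 18 ≤ 28, throughput 14 + 10 + 17 + 15 = 56.
node-D + node-F + node-B + node-G: power draw 4 + 2 + 7 + 15 = 28 ≤ 28, throughput 14 + 10 + 17 + 10 = 51.
node-D + node-F + node-A + node-B + node-C: power draw 4 + 2 + 5 + 7 + 5 = 23 ≤ 28, throughput 14 + 10 + 4 + 17 + 15 = 60.
Best is node-D, node-F, node-A, node-B, and node-C with total throughput 60.

60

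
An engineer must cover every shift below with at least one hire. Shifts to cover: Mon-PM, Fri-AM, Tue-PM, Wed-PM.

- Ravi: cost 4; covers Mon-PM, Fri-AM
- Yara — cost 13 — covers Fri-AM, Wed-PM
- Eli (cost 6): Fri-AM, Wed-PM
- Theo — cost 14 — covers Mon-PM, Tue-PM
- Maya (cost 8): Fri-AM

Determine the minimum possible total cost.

20

The greedy cost-per-new-shift heuristic would pick Ravi, Eli, and Theo for 24, but a cheaper cover exists.
Choose Eli and Theo: together they cover Mon-PM, Fri-AM, Tue-PM, Wed-PM — every shift.
Total cost: 6 + 14 = 20.
No cover costs less than 20.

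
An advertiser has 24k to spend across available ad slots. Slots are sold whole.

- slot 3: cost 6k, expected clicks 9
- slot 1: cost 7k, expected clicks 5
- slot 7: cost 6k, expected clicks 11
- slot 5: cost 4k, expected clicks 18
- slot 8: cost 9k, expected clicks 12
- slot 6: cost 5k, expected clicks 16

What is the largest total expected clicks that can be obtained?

Allowing fractional choices, the relaxed optimum would be about 58.0, but ad slots are indivisible.
slot 7 + slot 5 + slot 8 + slot 6: cost 6 + 4 + 9 + 5 = 24 ≤ 24, expected clicks 11 + 18 + 12 + 16 = 57.
slot 3 + slot 5 + slot 8 + slot 6: cost 6 + 4 + 9 + 5 = 24 ≤ 24, expected clicks 9 + 18 + 12 + 16 = 55.
slot 3 + slot 7 + slot 5 + slot 6: cost 6 + 6 + 4 + 5 = 21 ≤ 24, expected clicks 9 + 11 + 18 + 16 = 54.
Best is slot 7, slot 5, slot 8, and slot 6 with total expected clicks 57.

57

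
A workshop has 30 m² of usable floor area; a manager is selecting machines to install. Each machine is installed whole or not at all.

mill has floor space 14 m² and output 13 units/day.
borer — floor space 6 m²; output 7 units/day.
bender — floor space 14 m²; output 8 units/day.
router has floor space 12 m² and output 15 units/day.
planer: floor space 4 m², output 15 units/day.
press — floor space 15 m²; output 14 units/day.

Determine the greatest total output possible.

43

This is a 0-1 knapsack instance.
Allowing fractional choices, the relaxed optimum would be about 44.5, but machines are indivisible.
mill + router + planer: floor space 14 + 12 + 4 = 30 ≤ 30, output 13 + 15 + 15 = 43.
bender + router + planer: floor space 14 + 12 + 4 = 30 ≤ 30, output 8 + 15 + 15 = 38.
borer + router + planer: floor space 6 + 12 + 4 = 22 ≤ 30, output 7 + 15 + 15 = 37.
Best is mill, router, and planer with total output 43.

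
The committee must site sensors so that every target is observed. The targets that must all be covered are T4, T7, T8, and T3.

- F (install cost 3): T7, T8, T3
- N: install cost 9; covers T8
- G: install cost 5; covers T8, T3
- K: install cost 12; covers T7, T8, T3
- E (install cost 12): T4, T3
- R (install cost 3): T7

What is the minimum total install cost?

Choose F and E: together they cover T4, T7, T8, T3 — every target.
Total install cost: 3 + 12 = 15.
No cover costs less than 15.

15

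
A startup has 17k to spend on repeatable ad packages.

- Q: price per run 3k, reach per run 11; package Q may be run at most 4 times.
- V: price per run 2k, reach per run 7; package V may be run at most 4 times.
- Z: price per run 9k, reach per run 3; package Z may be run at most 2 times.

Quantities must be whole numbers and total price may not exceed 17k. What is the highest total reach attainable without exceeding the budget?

61

This is a bounded integer knapsack.
3×Q and 4×V: price 17 ≤ 17, reach 3·11 + 4·7 = 61.
4×Q and 2×V: price 16 ≤ 17, reach 4·11 + 2·7 = 58.
Best is 61.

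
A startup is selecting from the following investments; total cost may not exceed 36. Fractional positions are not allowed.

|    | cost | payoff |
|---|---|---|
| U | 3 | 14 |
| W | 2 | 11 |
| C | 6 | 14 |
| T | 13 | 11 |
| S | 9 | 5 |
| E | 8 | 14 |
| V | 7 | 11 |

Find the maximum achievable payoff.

69

Allowing fractional choices, the relaxed optimum would be about 72.5, but investments are indivisible.
U + W + C + T + E: cost 3 + 2 + 6 + 13 + 8 = 32 ≤ 36, payoff 14 + 11 + 14 + 11 + 14 = 64.
U + W + C + S + E + V: cost 3 + 2 + 6 + 9 + 8 + 7 = 35 ≤ 36, payoff 14 + 11 + 14 + 5 + 14 + 11 = 69.
U + W + C + E + V: cost 3 + 2 + 6 + 8 + 7 = 26 ≤ 36, payoff 14 + 11 + 14 + 14 + 11 = 64.
Best is U, W, C, S, E, and V with total payoff 69.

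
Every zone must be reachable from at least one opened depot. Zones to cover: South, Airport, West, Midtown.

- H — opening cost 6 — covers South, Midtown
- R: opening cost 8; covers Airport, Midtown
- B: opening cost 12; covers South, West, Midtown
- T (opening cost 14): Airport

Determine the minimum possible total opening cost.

This is an integer covering problem.
The greedy cost-per-new-zone heuristic would pick H, R, and B for 26, but a cheaper cover exists.
Choose R and B: together they cover South, Airport, West, Midtown — every zone.
Total opening cost: 8 + 12 = 20.
No cover costs less than 20.

20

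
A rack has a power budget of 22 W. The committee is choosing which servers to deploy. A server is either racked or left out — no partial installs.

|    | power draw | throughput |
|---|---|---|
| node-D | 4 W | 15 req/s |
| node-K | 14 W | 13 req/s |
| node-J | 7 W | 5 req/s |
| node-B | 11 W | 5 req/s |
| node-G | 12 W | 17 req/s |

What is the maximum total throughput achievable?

32

node-D + node-K: power draw 4 + 14 = 18 ≤ 22, throughput 15 + 13 = 28.
node-D + node-J + node-B: power draw 4 + 7 + 11 = 22 ≤ 22, throughput 15 + 5 + 5 = 25.
node-D + node-G: power draw 4 + 12 = 16 ≤ 22, throughput 15 + 17 = 32.
Best is node-D and node-G with total throughput 32.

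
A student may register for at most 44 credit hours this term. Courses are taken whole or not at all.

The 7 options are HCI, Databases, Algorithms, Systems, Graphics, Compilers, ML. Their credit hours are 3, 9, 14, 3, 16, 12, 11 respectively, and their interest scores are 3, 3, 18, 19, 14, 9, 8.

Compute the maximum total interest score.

59

This is an integer program with binary decision variables.
Allowing fractional choices, the relaxed optimum would be about 60.0, but courses are indivisible.
Algorithms + Systems + Graphics + ML: credit hours 14 + 3 + 16 + 11 = 44 ≤ 44, interest score 18 + 19 + 14 + 8 = 59.
HCI + Algorithms + Systems + Compilers + ML: credit hours 3 + 14 + 3 + 12 + 11 = 43 ≤ 44, interest score 3 + 18 + 19 + 9 + 8 = 57.
HCI + Algorithms + Systems + Graphics: credit hours 3 + 14 + 3 + 16 = 36 ≤ 44, interest score 3 + 18 + 19 + 14 = 54.
Best is Algorithms, Systems, Graphics, and ML with total interest score 59.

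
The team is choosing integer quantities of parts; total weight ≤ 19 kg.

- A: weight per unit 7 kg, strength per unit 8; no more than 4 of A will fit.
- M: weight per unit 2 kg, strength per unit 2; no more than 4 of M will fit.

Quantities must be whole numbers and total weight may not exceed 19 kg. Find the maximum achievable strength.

20

This is a bounded integer knapsack.
A has the best ratio (8/7); taking only A gives at most 2×8 = 16 (stopped by the weight limit).
Mixing does better — 2×A and 2×M: weight 18 ≤ 19, strength 2·8 + 2·2 = 20.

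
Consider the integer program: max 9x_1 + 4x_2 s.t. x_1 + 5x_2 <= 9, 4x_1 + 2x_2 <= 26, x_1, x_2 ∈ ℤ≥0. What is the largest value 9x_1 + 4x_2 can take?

Relaxing integrality, the LP optimum is 58.50 at (x_1,x_2) = (6.5, 0), which is not an integer point.
(x_1,x_2)=(6,0): 1·6+5·0=6≤9, 4·6+2·0=24≤26, objective 54.
(x_1,x_2)=(5,0): 1·5+5·0=5≤9, 4·5+2·0=20≤26, objective 45.
The best lattice point is (6,0), giving 54.

54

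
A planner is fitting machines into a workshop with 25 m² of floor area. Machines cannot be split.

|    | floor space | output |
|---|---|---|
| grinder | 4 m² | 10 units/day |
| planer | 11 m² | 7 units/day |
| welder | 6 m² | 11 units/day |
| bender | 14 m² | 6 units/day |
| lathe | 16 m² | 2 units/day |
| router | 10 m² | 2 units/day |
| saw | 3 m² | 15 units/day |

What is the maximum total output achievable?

43

grinder + planer + welder + saw: floor space 4 + 11 + 6 + 3 = 24 ≤ 25, output 10 + 7 + 11 + 15 = 43.
grinder + welder + router + saw: floor space 4 + 6 + 10 + 3 = 23 ≤ 25, output 10 + 11 + 2 + 15 = 38.
grinder + welder + saw: floor space 4 + 6 + 3 = 13 ≤ 25, output 10 + 11 + 15 = 36.
Best is grinder, planer, welder, and saw with total output 43.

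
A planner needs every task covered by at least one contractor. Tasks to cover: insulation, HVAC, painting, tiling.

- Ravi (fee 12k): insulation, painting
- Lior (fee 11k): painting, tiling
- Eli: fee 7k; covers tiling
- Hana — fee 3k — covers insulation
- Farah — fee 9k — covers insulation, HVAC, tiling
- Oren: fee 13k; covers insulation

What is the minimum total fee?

20

Choose Lior and Farah: together they cover insulation, HVAC, painting, tiling — every task.
Total fee: 11 + 9 = 20.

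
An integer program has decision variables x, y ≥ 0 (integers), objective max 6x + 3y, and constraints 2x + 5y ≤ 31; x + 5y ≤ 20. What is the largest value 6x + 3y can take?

90

Relaxing integrality, the LP optimum is 93.00 at (x,y) = (15.5, 0), which is not an integer point.
(x,y)=(15,0): 2·15+5·0=30≤31, 1·15+5·0=15≤20, objective 90.
(x,y)=(14,0): 2·14+5·0=28≤31, 1·14+5·0=14≤20, objective 84.
The best lattice point is (15,0), giving 90.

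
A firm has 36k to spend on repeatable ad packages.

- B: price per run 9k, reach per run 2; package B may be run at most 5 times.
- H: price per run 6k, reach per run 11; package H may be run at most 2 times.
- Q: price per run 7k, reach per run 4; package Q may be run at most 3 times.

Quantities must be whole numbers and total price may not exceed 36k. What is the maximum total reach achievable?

Take 2×H and 3×Q: price 33 ≤ 36, reach 2·11 + 3·4 = 34.
H has the best ratio (11/6) and is taken to its limit of 2; remaining capacity is filled optimally with the others.

34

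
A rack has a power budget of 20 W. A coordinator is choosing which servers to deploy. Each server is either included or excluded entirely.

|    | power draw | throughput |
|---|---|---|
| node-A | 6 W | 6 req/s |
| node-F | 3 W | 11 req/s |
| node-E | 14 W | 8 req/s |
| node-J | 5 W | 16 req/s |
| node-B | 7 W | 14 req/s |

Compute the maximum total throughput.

Allowing fractional choices, the relaxed optimum would be about 46.0, but servers are indivisible.
node-A + node-F + node-J: power draw 6 + 3 + 5 = 14 ≤ 20, throughput 6 + 11 + 16 = 33.
node-A + node-J + node-B: power draw 6 + 5 + 7 = 18 ≤ 20, throughput 6 + 16 + 14 = 36.
node-F + node-J + node-B: power draw 3 + 5 + 7 = 15 ≤ 20, throughput 11 + 16 + 14 = 41.
Best is node-F, node-J, and node-B with total throughput 41.

41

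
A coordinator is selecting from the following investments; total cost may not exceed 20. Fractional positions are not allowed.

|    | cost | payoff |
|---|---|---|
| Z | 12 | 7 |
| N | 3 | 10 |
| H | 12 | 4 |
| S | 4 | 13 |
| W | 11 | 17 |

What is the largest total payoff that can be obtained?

40

Treat it as a binary knapsack problem.
N + S + W: cost 3 + 4 + 11 = 18 ≤ 20, payoff 10 + 13 + 17 = 40.
S + W: cost 4 + 11 = 15 ≤ 20, payoff 13 + 17 = 30.
Best is N, S, and W with total payoff 40.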